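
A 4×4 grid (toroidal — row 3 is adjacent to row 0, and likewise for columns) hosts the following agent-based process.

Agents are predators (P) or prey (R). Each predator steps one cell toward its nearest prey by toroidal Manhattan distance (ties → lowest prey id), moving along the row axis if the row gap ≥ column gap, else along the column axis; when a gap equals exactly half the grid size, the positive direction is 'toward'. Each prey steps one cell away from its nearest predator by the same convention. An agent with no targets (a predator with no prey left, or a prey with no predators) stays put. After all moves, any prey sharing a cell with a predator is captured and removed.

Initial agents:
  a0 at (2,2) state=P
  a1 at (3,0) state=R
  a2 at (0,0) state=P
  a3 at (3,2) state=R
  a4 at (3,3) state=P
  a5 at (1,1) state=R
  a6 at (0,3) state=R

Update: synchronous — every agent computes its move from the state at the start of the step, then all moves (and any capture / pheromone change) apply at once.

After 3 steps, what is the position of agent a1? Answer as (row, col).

t=1: a0@(3,2):P a1@(2,0):R a2@(3,0):P a3@(0,2):R a4@(3,0):P a5@(0,1):R a6@(0,2):R
t=2: a0@(0,2):P a1@(1,0):R a2@(2,0):P a3@(1,2):R a4@(2,0):P a5@(1,1):R a6@(1,2):R
t=3: a0@(1,2):P a1@(0,0):R a2@(1,0):P a3@(2,2):R a4@(1,0):P a5@(2,1):R a6@(2,2):R

(0, 0)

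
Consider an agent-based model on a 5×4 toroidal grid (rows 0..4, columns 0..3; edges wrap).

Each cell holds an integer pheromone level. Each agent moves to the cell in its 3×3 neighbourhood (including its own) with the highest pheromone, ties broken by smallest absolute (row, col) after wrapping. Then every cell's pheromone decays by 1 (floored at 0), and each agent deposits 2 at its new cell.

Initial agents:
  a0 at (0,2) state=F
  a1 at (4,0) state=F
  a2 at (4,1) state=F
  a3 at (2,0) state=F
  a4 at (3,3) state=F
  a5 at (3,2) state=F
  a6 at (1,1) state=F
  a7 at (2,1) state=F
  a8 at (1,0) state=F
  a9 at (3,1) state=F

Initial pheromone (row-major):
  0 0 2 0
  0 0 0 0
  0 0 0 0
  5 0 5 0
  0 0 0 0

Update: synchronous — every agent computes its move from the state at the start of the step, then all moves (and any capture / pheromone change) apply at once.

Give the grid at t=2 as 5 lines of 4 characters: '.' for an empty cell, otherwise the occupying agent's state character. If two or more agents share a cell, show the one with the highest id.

F.F.
....
....
F.F.
....

t=1: a0@(0,2) a1@(3,0) a2@(3,0) a3@(3,0) a4@(3,0) a5@(3,2) a6@(0,2) a7@(3,0) a8@(0,0) a9@(3,0) | pheromone: 2 0 5 0 / 0 0 0 0 / 0 0 0 0 / 16 0 6 0 / 0 0 0 0
t=2: a0@(0,2) a1@(3,0) a2@(3,0) a3@(3,0) a4@(3,0) a5@(3,2) a6@(0,2) a7@(3,0) a8@(0,0) a9@(3,0) | pheromone: 3 0 8 0 / 0 0 0 0 / 0 0 0 0 / 27 0 7 0 / 0 0 0 0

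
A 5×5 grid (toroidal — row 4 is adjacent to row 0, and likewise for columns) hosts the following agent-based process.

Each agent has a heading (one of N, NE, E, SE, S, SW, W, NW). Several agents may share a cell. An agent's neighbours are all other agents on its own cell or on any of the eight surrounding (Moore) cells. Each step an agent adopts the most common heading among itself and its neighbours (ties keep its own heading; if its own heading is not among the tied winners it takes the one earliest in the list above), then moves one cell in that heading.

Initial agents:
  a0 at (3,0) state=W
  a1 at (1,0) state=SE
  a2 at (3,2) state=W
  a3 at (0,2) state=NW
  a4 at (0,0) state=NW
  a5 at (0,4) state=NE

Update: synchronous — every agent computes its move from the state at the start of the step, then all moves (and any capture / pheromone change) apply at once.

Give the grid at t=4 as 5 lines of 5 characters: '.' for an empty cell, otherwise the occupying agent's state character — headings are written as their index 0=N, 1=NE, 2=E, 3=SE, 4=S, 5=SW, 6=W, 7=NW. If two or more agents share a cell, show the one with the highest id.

t=1: a0@(3,4):W a1@(2,1):SE a2@(3,1):W a3@(4,1):NW a4@(4,4):NW a5@(4,0):NE
t=2: a0@(3,3):W a1@(3,2):SE a2@(3,0):W a3@(3,0):NW a4@(3,3):NW a5@(4,4):W
t=3: a0@(3,2):W a1@(4,3):SE a2@(3,4):W a3@(3,4):W a4@(3,2):W a5@(4,3):W
t=4: a0@(3,1):W a1@(4,2):W a2@(3,3):W a3@(3,3):W a4@(3,1):W a5@(4,2):W

.....
.....
.....
.6.6.
..6..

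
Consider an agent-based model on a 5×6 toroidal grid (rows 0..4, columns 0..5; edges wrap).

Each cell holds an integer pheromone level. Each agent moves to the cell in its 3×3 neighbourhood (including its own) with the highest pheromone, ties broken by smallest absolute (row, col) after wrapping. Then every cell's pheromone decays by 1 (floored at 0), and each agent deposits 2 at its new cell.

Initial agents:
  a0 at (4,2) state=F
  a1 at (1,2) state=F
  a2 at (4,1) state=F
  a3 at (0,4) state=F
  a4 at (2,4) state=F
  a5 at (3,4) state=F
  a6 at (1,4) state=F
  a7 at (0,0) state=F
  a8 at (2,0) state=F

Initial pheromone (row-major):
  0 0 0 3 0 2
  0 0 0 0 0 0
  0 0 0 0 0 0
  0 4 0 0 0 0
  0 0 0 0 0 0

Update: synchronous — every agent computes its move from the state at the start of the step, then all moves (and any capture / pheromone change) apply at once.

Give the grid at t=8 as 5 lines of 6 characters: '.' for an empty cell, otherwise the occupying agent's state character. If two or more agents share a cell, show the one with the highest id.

t=1: a0@(3,1) a1@(0,3) a2@(3,1) a3@(0,3) a4@(1,3) a5@(2,3) a6@(0,3) a7@(0,5) a8@(3,1) | pheromone: 0 0 0 8 0 3 / 0 0 0 2 0 0 / 0 0 0 2 0 0 / 0 9 0 0 0 0 / 0 0 0 0 0 0
t=2: a0@(3,1) a1@(0,3) a2@(3,1) a3@(0,3) a4@(0,3) a5@(1,3) a6@(0,3) a7@(0,5) a8@(3,1) | pheromone: 0 0 0 15 0 4 / 0 0 0 3 0 0 / 0 0 0 1 0 0 / 0 14 0 0 0 0 / 0 0 0 0 0 0
t=3: a0@(3,1) a1@(0,3) a2@(3,1) a3@(0,3) a4@(0,3) a5@(0,3) a6@(0,3) a7@(0,5) a8@(3,1) | pheromone: 0 0 0 24 0 5 / 0 0 0 2 0 0 / 0 0 0 0 0 0 / 0 19 0 0 0 0 / 0 0 0 0 0 0
t=4: a0@(3,1) a1@(0,3) a2@(3,1) a3@(0,3) a4@(0,3) a5@(0,3) a6@(0,3) a7@(0,5) a8@(3,1) | pheromone: 0 0 0 33 0 6 / 0 0 0 1 0 0 / 0 0 0 0 0 0 / 0 24 0 0 0 0 / 0 0 0 0 0 0
t=5: a0@(3,1) a1@(0,3) a2@(3,1) a3@(0,3) a4@(0,3) a5@(0,3) a6@(0,3) a7@(0,5) a8@(3,1) | pheromone: 0 0 0 42 0 7 / 0 0 0 0 0 0 / 0 0 0 0 0 0 / 0 29 0 0 0 0 / 0 0 0 0 0 0
t=6: a0@(3,1) a1@(0,3) a2@(3,1) a3@(0,3) a4@(0,3) a5@(0,3) a6@(0,3) a7@(0,5) a8@(3,1) | pheromone: 0 0 0 51 0 8 / 0 0 0 0 0 0 / 0 0 0 0 0 0 / 0 34 0 0 0 0 / 0 0 0 0 0 0
t=7: a0@(3,1) a1@(0,3) a2@(3,1) a3@(0,3) a4@(0,3) a5@(0,3) a6@(0,3) a7@(0,5) a8@(3,1) | pheromone: 0 0 0 60 0 9 / 0 0 0 0 0 0 / 0 0 0 0 0 0 / 0 39 0 0 0 0 / 0 0 0 0 0 0
t=8: a0@(3,1) a1@(0,3) a2@(3,1) a3@(0,3) a4@(0,3) a5@(0,3) a6@(0,3) a7@(0,5) a8@(3,1) | pheromone: 0 0 0 69 0 10 / 0 0 0 0 0 0 / 0 0 0 0 0 0 / 0 44 0 0 0 0 / 0 0 0 0 0 0

...F.F
......
......
.F....
......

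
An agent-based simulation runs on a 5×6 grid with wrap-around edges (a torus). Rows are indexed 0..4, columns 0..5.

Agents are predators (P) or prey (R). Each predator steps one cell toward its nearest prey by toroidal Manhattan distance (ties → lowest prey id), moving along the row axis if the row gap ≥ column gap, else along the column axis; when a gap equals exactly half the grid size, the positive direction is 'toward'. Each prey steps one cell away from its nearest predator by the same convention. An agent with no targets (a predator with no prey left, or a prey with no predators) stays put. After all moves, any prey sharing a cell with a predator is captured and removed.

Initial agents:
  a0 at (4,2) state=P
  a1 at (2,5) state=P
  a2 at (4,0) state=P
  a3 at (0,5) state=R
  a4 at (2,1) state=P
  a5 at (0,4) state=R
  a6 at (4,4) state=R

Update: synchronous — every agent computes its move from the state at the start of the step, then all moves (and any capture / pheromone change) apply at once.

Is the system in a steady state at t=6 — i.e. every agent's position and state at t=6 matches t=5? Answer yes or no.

no

t=1: a0@(4,3):P a1@(1,5):P a2@(0,0):P a3@(4,5):R a4@(1,1):P a5@(0,5):R a6@(4,5):R
t=2: a0@(4,4):P a1@(0,5):P a2@(0,5):P a3@(4,0):R a4@(1,0):P a5@(4,5):R a6@(4,0):R
t=3: a0@(4,5):P a1@(4,5):P a2@(4,5):P a3@(4,1):R a4@(0,0):P a5@(4,0):R a6@(4,1):R
t=4: a0@(4,0):P a1@(4,0):P a2@(4,0):P a3@(4,2):R a4@(4,0):P a5@(4,1):R a6@(4,2):R
t=5: a0@(4,1):P a1@(4,1):P a2@(4,1):P a3@(4,3):R a4@(4,1):P a5@(4,2):R a6@(4,3):R
t=6: a0@(4,2):P a1@(4,2):P a2@(4,2):P a3@(4,4):R a4@(4,2):P a5@(4,3):R a6@(4,4):R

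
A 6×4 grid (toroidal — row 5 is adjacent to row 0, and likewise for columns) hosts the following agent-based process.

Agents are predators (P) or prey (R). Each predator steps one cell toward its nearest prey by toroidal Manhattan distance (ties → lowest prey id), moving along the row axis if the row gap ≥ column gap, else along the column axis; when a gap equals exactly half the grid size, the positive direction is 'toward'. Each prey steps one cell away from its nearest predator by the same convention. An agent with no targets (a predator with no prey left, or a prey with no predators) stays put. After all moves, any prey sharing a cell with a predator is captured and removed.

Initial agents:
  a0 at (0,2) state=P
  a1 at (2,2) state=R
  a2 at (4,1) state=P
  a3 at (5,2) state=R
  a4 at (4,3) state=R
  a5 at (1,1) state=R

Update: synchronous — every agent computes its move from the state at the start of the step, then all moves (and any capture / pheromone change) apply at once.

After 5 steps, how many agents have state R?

t=1: a0@(5,2):P a1@(3,2):R a2@(5,1):P a3@(4,2):R a4@(4,2):R a5@(2,1):R
t=2: a0@(4,2):P a1@(2,2):R a2@(4,1):P a3@(3,2):R a4@(3,2):R a5@(1,1):R
t=3: a0@(3,2):P a1@(1,2):R a2@(3,1):P a3@(2,2):R a4@(2,2):R a5@(0,1):R
t=4: a0@(2,2):P a1@(0,2):R a2@(2,1):P a3@(1,2):R a4@(1,2):R a5@(5,1):R
t=5: a0@(1,2):P a1@(5,2):R a2@(1,1):P a3@(0,2):R a4@(0,2):R a5@(4,1):R

4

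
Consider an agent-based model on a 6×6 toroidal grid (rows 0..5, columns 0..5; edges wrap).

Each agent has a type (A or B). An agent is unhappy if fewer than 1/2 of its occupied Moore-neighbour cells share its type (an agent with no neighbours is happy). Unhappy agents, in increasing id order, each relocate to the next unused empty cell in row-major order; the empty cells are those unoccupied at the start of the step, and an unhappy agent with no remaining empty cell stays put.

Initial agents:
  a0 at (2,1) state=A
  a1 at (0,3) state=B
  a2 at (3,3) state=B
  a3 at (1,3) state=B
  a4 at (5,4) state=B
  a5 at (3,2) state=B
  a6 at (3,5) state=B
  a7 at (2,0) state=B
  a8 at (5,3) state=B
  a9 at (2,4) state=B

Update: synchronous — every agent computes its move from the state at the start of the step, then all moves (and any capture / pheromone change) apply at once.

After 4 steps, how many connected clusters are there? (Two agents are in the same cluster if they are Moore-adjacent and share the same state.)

t=1: a0@(0,0):A a1@(0,3):B a2@(3,3):B a3@(1,3):B a4@(5,4):B a5@(3,2):B a6@(3,5):B a7@(2,0):B a8@(5,3):B a9@(2,4):B
t=2: (unchanged — steady state)

2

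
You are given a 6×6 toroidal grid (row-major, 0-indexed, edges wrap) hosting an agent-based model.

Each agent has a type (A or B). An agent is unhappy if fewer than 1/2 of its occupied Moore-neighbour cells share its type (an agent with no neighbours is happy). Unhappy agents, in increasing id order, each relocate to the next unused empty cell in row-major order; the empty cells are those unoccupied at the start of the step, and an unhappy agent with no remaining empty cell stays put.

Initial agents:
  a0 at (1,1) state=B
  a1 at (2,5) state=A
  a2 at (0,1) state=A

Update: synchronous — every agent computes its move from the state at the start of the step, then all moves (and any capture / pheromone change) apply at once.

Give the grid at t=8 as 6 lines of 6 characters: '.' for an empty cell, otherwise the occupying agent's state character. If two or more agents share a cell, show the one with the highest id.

t=1: a0@(0,0):B a1@(2,5):A a2@(0,2):A
t=2: (unchanged — steady state)

B.A...
......
.....A
......
......
......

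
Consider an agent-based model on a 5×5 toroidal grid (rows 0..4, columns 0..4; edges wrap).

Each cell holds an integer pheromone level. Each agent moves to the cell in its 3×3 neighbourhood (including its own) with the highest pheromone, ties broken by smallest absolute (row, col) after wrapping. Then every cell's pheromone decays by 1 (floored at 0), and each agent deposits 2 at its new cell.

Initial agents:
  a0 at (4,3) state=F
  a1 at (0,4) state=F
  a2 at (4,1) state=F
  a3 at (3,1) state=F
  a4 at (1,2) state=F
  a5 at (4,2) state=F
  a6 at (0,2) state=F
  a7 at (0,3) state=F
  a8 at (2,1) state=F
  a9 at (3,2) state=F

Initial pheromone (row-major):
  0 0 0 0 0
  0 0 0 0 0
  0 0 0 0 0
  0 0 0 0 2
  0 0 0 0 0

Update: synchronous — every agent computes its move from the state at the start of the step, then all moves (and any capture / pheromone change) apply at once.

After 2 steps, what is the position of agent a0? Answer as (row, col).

t=1: a0@(3,4) a1@(0,0) a2@(0,0) a3@(2,0) a4@(0,1) a5@(0,1) a6@(0,1) a7@(0,2) a8@(1,0) a9@(2,1) | pheromone: 4 6 2 0 0 / 2 0 0 0 0 / 2 2 0 0 0 / 0 0 0 0 3 / 0 0 0 0 0
t=2: a0@(3,4) a1@(0,1) a2@(0,1) a3@(3,4) a4@(0,1) a5@(0,1) a6@(0,1) a7@(0,1) a8@(0,1) a9@(1,0) | pheromone: 3 19 1 0 0 / 3 0 0 0 0 / 1 1 0 0 0 / 0 0 0 0 6 / 0 0 0 0 0

(3, 4)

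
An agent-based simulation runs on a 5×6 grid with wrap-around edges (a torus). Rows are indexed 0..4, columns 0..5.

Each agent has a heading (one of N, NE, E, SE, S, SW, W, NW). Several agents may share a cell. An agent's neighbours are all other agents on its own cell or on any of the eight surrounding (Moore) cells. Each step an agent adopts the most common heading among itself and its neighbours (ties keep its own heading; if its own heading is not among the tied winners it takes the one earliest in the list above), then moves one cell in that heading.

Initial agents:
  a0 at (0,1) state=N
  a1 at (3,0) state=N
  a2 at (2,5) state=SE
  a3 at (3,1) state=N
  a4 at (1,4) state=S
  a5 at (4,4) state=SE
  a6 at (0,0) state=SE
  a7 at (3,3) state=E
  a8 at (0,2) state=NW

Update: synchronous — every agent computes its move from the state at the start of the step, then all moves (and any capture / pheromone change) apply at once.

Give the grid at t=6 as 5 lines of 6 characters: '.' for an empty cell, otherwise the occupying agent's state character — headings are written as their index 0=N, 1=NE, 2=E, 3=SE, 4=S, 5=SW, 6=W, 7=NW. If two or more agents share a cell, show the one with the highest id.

t=1: a0@(4,1):N a1@(2,0):N a2@(3,0):SE a3@(2,1):N a4@(2,4):S a5@(0,5):SE a6@(1,1):SE a7@(3,4):E a8@(4,1):NW
t=2: a0@(3,1):N a1@(1,0):N a2@(2,0):N a3@(1,1):N a4@(3,4):S a5@(1,0):SE a6@(0,1):N a7@(3,5):E a8@(3,0):NW
t=3: a0@(2,1):N a1@(0,0):N a2@(1,0):N a3@(0,1):N a4@(4,4):S a5@(0,0):N a6@(4,1):N a7@(3,0):E a8@(2,0):N
t=4: a0@(1,1):N a1@(4,0):N a2@(0,0):N a3@(4,1):N a4@(0,4):S a5@(4,0):N a6@(3,1):N a7@(2,0):N a8@(1,0):N
t=5: a0@(0,1):N a1@(3,0):N a2@(4,0):N a3@(3,1):N a4@(1,4):S a5@(3,0):N a6@(2,1):N a7@(1,0):N a8@(0,0):N
t=6: a0@(4,1):N a1@(2,0):N a2@(3,0):N a3@(2,1):N a4@(2,4):S a5@(2,0):N a6@(1,1):N a7@(0,0):N a8@(4,0):N

0.....
.0....
00..4.
0.....
00....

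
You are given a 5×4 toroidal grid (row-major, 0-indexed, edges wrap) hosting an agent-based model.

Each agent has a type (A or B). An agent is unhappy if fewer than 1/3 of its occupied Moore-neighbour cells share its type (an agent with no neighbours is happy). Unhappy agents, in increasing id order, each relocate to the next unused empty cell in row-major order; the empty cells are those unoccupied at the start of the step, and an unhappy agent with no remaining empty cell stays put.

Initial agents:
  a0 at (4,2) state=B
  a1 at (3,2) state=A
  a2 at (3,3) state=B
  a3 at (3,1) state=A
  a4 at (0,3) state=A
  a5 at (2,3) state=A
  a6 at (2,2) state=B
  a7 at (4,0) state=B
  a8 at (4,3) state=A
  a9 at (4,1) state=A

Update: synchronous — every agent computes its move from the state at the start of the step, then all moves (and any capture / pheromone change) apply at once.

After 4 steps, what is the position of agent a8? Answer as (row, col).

t=1: a0@(0,0):B a1@(3,2):A a2@(3,3):B a3@(3,1):A a4@(0,3):A a5@(2,3):A a6@(0,1):B a7@(0,2):B a8@(4,3):A a9@(4,1):A
t=2: a0@(1,0):B a1@(3,2):A a2@(1,1):B a3@(3,1):A a4@(0,3):A a5@(2,3):A a6@(0,1):B a7@(1,2):B a8@(4,3):A a9@(4,1):A
t=3: (unchanged — steady state)

(4, 3)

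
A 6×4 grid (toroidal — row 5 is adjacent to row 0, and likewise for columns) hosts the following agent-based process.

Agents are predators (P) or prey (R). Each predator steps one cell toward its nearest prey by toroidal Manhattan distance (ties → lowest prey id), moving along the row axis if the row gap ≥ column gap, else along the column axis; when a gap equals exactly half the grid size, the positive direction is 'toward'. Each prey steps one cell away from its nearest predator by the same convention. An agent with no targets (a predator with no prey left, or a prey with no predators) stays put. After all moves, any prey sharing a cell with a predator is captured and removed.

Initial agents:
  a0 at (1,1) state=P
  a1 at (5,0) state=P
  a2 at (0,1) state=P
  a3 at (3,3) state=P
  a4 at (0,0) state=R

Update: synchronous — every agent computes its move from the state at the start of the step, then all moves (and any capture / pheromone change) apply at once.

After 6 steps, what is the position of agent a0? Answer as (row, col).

(5, 1)

t=1: a0@(0,1):P a1@(0,0):P a2@(0,0):P a3@(4,3):P a4@(1,0):R
t=2: a0@(1,1):P a1@(1,0):P a2@(1,0):P a3@(5,3):P a4@(2,0):R
t=3: a0@(2,1):P a1@(2,0):P a2@(2,0):P a3@(0,3):P a4@(3,0):R
t=4: a0@(3,1):P a1@(3,0):P a2@(3,0):P a3@(1,3):P a4@(4,0):R
t=5: a0@(4,1):P a1@(4,0):P a2@(4,0):P a3@(2,3):P a4@(5,0):R
t=6: a0@(5,1):P a1@(5,0):P a2@(5,0):P a3@(3,3):P a4@(0,0):R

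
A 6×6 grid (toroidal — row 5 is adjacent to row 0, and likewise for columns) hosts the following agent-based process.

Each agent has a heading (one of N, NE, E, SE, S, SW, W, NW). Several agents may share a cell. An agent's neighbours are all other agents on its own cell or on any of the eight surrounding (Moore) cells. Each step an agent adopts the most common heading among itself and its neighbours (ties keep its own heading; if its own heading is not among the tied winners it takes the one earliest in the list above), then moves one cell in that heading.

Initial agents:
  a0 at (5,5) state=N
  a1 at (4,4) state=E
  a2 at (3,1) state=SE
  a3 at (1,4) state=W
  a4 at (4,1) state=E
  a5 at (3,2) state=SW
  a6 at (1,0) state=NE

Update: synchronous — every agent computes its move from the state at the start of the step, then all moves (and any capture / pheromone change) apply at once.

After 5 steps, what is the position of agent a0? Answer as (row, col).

t=1: a0@(4,5):N a1@(4,5):E a2@(4,2):SE a3@(1,3):W a4@(4,2):E a5@(4,1):SW a6@(0,1):NE
t=2: a0@(3,5):N a1@(4,0):E a2@(5,3):SE a3@(1,2):W a4@(4,3):E a5@(5,0):SW a6@(5,2):NE
t=3: a0@(2,5):N a1@(4,1):E a2@(0,4):SE a3@(1,1):W a4@(4,4):E a5@(0,5):SW a6@(4,3):NE
t=4: a0@(1,5):N a1@(4,2):E a2@(1,5):SE a3@(1,0):W a4@(4,5):E a5@(1,4):SW a6@(3,4):NE
t=5: a0@(0,5):N a1@(4,3):E a2@(2,0):SE a3@(1,5):W a4@(4,0):E a5@(2,3):SW a6@(2,5):NE

(0, 5)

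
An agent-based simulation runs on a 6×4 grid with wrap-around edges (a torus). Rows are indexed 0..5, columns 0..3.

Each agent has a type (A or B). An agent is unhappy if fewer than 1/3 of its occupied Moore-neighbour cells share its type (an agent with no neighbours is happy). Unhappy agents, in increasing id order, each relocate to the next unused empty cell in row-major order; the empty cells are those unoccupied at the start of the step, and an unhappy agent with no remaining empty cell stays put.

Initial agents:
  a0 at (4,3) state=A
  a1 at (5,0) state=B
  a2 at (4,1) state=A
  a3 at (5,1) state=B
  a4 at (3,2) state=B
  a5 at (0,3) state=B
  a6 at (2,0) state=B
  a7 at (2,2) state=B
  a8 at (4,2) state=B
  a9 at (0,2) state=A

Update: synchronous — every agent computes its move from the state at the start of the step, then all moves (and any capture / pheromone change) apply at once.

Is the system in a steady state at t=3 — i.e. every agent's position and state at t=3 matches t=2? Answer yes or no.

yes

t=1: a0@(0,0):A a1@(5,0):B a2@(0,1):A a3@(5,1):B a4@(3,2):B a5@(0,3):B a6@(2,0):B a7@(2,2):B a8@(4,2):B a9@(1,0):A
t=2: a0@(0,0):A a1@(5,0):B a2@(0,1):A a3@(5,1):B a4@(3,2):B a5@(0,3):B a6@(0,2):B a7@(2,2):B a8@(4,2):B a9@(1,0):A
t=3: (unchanged — steady state)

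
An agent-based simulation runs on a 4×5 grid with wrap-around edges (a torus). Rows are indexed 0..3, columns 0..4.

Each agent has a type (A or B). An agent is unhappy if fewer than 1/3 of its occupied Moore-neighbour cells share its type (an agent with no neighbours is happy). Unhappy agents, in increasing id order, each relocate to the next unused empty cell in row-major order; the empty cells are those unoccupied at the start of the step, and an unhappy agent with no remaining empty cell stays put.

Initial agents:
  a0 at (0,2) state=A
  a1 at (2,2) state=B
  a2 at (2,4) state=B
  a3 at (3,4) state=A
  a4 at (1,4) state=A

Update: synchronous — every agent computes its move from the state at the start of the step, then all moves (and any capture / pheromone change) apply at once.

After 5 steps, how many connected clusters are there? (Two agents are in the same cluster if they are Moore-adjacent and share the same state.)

3

t=1: a0@(0,2):A a1@(2,2):B a2@(0,0):B a3@(0,1):A a4@(0,3):A
t=2: a0@(0,2):A a1@(2,2):B a2@(0,4):B a3@(0,1):A a4@(0,3):A
t=3: a0@(0,2):A a1@(2,2):B a2@(0,0):B a3@(0,1):A a4@(0,3):A
t=4: a0@(0,2):A a1@(2,2):B a2@(0,4):B a3@(0,1):A a4@(0,3):A
t=5: a0@(0,2):A a1@(2,2):B a2@(0,0):B a3@(0,1):A a4@(0,3):A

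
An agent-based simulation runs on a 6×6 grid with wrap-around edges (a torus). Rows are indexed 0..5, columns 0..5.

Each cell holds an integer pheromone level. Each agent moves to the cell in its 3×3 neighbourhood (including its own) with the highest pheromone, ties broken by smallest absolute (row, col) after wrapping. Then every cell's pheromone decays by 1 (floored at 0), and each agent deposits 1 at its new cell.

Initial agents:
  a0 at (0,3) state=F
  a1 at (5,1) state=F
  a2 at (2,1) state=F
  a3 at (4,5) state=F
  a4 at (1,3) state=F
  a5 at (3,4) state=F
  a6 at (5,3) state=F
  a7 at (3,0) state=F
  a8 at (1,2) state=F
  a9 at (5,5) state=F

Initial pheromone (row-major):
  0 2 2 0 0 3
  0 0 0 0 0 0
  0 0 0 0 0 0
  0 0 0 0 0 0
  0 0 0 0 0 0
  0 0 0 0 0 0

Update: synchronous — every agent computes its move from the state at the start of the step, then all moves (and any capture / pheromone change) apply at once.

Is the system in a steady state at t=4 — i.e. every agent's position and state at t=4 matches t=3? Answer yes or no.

no

t=1: a0@(0,2) a1@(0,1) a2@(1,0) a3@(3,0) a4@(0,2) a5@(2,3) a6@(0,2) a7@(2,0) a8@(0,1) a9@(0,5) | pheromone: 0 3 4 0 0 3 / 1 0 0 0 0 0 / 1 0 0 1 0 0 / 1 0 0 0 0 0 / 0 0 0 0 0 0 / 0 0 0 0 0 0
t=2: a0@(0,2) a1@(0,2) a2@(0,1) a3@(2,0) a4@(0,2) a5@(2,3) a6@(0,2) a7@(1,0) a8@(0,2) a9@(0,5) | pheromone: 0 3 8 0 0 3 / 1 0 0 0 0 0 / 1 0 0 1 0 0 / 0 0 0 0 0 0 / 0 0 0 0 0 0 / 0 0 0 0 0 0
t=3: a0@(0,2) a1@(0,2) a2@(0,2) a3@(1,0) a4@(0,2) a5@(2,3) a6@(0,2) a7@(0,1) a8@(0,2) a9@(0,5) | pheromone: 0 3 13 0 0 3 / 1 0 0 0 0 0 / 0 0 0 1 0 0 / 0 0 0 0 0 0 / 0 0 0 0 0 0 / 0 0 0 0 0 0
t=4: a0@(0,2) a1@(0,2) a2@(0,2) a3@(0,1) a4@(0,2) a5@(2,3) a6@(0,2) a7@(0,2) a8@(0,2) a9@(0,5) | pheromone: 0 3 19 0 0 3 / 0 0 0 0 0 0 / 0 0 0 1 0 0 / 0 0 0 0 0 0 / 0 0 0 0 0 0 / 0 0 0 0 0 0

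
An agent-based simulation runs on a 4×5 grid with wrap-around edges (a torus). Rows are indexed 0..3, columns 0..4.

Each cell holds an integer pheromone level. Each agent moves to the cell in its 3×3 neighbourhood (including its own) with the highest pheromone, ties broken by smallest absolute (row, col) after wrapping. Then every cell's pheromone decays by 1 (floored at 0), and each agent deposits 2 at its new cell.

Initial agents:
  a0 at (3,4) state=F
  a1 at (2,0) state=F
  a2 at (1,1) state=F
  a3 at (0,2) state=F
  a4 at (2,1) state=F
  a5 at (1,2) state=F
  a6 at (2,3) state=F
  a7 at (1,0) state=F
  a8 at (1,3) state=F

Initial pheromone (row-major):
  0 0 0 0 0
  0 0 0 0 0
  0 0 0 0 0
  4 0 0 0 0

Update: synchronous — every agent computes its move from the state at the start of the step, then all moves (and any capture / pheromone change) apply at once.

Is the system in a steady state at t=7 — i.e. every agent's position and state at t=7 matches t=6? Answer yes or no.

yes

t=1: a0@(3,0) a1@(3,0) a2@(0,0) a3@(0,1) a4@(3,0) a5@(0,1) a6@(1,2) a7@(0,0) a8@(0,2) | pheromone: 4 4 2 0 0 / 0 0 2 0 0 / 0 0 0 0 0 / 9 0 0 0 0
t=2: a0@(3,0) a1@(3,0) a2@(3,0) a3@(3,0) a4@(3,0) a5@(3,0) a6@(0,1) a7@(3,0) a8@(0,1) | pheromone: 3 7 1 0 0 / 0 0 1 0 0 / 0 0 0 0 0 / 22 0 0 0 0
t=3: a0@(3,0) a1@(3,0) a2@(3,0) a3@(3,0) a4@(3,0) a5@(3,0) a6@(3,0) a7@(3,0) a8@(3,0) | pheromone: 2 6 0 0 0 / 0 0 0 0 0 / 0 0 0 0 0 / 39 0 0 0 0
t=4: a0@(3,0) a1@(3,0) a2@(3,0) a3@(3,0) a4@(3,0) a5@(3,0) a6@(3,0) a7@(3,0) a8@(3,0) | pheromone: 1 5 0 0 0 / 0 0 0 0 0 / 0 0 0 0 0 / 56 0 0 0 0
t=5: a0@(3,0) a1@(3,0) a2@(3,0) a3@(3,0) a4@(3,0) a5@(3,0) a6@(3,0) a7@(3,0) a8@(3,0) | pheromone: 0 4 0 0 0 / 0 0 0 0 0 / 0 0 0 0 0 / 73 0 0 0 0
t=6: a0@(3,0) a1@(3,0) a2@(3,0) a3@(3,0) a4@(3,0) a5@(3,0) a6@(3,0) a7@(3,0) a8@(3,0) | pheromone: 0 3 0 0 0 / 0 0 0 0 0 / 0 0 0 0 0 / 90 0 0 0 0
t=7: a0@(3,0) a1@(3,0) a2@(3,0) a3@(3,0) a4@(3,0) a5@(3,0) a6@(3,0) a7@(3,0) a8@(3,0) | pheromone: 0 2 0 0 0 / 0 0 0 0 0 / 0 0 0 0 0 / 107 0 0 0 0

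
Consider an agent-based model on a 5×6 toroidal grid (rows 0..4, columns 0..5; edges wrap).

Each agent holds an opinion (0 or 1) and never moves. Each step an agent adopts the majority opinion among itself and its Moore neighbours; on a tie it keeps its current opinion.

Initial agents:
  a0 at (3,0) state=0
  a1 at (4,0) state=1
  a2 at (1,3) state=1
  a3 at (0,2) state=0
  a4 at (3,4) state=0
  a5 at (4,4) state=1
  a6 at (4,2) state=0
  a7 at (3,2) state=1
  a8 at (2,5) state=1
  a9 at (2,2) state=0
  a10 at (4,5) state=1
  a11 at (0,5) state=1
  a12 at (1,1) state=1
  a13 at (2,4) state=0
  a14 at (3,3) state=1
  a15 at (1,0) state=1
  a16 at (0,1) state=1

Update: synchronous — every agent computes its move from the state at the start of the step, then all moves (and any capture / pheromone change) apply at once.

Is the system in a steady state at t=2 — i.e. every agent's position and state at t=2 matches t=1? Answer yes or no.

t=1: a0@(3,0):1 a1@(4,0):1 a2@(1,3):0 a3@(0,2):1 a4@(3,4):1 a5@(4,4):1 a6@(4,2):1 a7@(3,2):1 a8@(2,5):0 a9@(2,2):1 a10@(4,5):1 a11@(0,5):1 a12@(1,1):1 a13@(2,4):1 a14@(3,3):0 a15@(1,0):1 a16@(0,1):1
t=2: a0@(3,0):1 a1@(4,0):1 a2@(1,3):1 a3@(0,2):1 a4@(3,4):1 a5@(4,4):1 a6@(4,2):1 a7@(3,2):1 a8@(2,5):1 a9@(2,2):1 a10@(4,5):1 a11@(0,5):1 a12@(1,1):1 a13@(2,4):0 a14@(3,3):1 a15@(1,0):1 a16@(0,1):1

no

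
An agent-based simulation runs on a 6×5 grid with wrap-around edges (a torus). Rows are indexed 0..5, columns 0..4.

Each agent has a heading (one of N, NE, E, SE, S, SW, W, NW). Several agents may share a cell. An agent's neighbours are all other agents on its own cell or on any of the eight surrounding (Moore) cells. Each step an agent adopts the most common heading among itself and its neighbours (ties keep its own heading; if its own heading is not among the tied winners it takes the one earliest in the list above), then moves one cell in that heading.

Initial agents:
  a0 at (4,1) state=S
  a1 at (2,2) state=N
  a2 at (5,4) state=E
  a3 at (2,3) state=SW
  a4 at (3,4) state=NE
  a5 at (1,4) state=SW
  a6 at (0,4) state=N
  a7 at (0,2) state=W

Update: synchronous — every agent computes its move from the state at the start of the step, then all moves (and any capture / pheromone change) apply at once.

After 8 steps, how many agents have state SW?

t=1: a0@(5,1):S a1@(1,2):N a2@(5,0):E a3@(3,2):SW a4@(2,0):NE a5@(2,3):SW a6@(5,4):N a7@(0,1):W
t=2: a0@(0,1):S a1@(0,2):N a2@(5,1):E a3@(4,1):SW a4@(1,1):NE a5@(3,2):SW a6@(4,4):N a7@(0,0):W
t=3: a0@(1,1):S a1@(5,2):N a2@(5,2):E a3@(5,0):SW a4@(0,2):NE a5@(4,1):SW a6@(3,4):N a7@(0,4):W
t=4: a0@(2,1):S a1@(4,2):N a2@(5,3):E a3@(0,4):SW a4@(5,3):NE a5@(5,0):SW a6@(2,4):N a7@(0,3):W
t=5: a0@(3,1):S a1@(3,2):N a2@(5,4):E a3@(1,3):SW a4@(4,4):NE a5@(0,4):SW a6@(1,4):N a7@(0,2):W
t=6: a0@(4,1):S a1@(2,2):N a2@(5,0):E a3@(2,2):SW a4@(3,0):NE a5@(1,3):SW a6@(2,3):SW a7@(0,1):W
t=7: a0@(5,1):S a1@(3,1):SW a2@(5,1):E a3@(3,1):SW a4@(2,1):NE a5@(2,2):SW a6@(3,2):SW a7@(0,0):W
t=8: a0@(0,1):S a1@(4,0):SW a2@(5,2):E a3@(4,0):SW a4@(3,0):SW a5@(3,1):SW a6@(4,1):SW a7@(0,4):W

5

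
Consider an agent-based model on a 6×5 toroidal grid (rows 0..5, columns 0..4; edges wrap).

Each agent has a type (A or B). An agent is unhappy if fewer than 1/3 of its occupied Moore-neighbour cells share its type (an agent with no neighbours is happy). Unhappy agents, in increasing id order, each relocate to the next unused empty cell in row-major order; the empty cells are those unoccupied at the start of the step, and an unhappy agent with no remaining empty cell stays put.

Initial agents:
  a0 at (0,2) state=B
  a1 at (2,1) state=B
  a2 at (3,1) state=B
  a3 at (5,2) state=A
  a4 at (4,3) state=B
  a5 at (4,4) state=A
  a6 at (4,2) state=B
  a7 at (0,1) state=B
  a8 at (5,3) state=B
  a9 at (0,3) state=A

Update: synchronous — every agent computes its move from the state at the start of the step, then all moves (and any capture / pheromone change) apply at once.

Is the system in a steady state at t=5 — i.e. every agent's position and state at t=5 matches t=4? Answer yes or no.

yes

t=1: a0@(0,2):B a1@(2,1):B a2@(3,1):B a3@(0,0):A a4@(4,3):B a5@(0,4):A a6@(4,2):B a7@(0,1):B a8@(5,3):B a9@(0,3):A
t=2: (unchanged — steady state)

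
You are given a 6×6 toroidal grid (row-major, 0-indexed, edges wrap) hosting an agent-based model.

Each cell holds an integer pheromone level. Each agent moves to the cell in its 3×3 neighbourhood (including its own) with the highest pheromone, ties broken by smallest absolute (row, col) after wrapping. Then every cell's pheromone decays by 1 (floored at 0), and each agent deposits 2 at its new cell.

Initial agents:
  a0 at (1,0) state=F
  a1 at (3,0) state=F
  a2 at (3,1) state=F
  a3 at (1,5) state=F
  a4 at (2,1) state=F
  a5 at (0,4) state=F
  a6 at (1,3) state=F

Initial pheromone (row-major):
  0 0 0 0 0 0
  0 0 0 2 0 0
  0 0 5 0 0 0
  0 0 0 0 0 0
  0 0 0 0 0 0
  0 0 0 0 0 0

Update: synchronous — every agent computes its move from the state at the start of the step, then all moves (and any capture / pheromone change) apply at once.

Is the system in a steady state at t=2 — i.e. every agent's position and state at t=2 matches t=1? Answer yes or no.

t=1: a0@(0,0) a1@(2,0) a2@(2,2) a3@(0,0) a4@(2,2) a5@(1,3) a6@(2,2) | pheromone: 4 0 0 0 0 0 / 0 0 0 3 0 0 / 2 0 10 0 0 0 / 0 0 0 0 0 0 / 0 0 0 0 0 0 / 0 0 0 0 0 0
t=2: a0@(0,0) a1@(2,0) a2@(2,2) a3@(0,0) a4@(2,2) a5@(2,2) a6@(2,2) | pheromone: 7 0 0 0 0 0 / 0 0 0 2 0 0 / 3 0 17 0 0 0 / 0 0 0 0 0 0 / 0 0 0 0 0 0 / 0 0 0 0 0 0

no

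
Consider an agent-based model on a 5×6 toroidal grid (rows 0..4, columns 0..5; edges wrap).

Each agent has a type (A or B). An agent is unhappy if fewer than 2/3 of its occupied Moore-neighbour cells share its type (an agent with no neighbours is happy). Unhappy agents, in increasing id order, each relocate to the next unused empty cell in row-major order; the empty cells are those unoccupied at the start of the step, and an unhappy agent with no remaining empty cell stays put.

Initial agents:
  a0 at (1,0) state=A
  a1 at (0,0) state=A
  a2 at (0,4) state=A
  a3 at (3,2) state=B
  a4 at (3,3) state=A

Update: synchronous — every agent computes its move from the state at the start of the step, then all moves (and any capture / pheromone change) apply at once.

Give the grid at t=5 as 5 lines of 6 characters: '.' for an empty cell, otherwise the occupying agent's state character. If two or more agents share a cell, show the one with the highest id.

BAAAA.
......
......
......
......

t=1: a0@(1,0):A a1@(0,0):A a2@(0,4):A a3@(0,1):B a4@(0,2):A
t=2: a0@(0,3):A a1@(0,5):A a2@(0,4):A a3@(1,1):B a4@(1,2):A
t=3: a0@(0,3):A a1@(0,5):A a2@(0,4):A a3@(0,0):B a4@(0,1):A
t=4: a0@(0,3):A a1@(0,2):A a2@(0,4):A a3@(1,0):B a4@(1,1):A
t=5: a0@(0,3):A a1@(0,2):A a2@(0,4):A a3@(0,0):B a4@(0,1):A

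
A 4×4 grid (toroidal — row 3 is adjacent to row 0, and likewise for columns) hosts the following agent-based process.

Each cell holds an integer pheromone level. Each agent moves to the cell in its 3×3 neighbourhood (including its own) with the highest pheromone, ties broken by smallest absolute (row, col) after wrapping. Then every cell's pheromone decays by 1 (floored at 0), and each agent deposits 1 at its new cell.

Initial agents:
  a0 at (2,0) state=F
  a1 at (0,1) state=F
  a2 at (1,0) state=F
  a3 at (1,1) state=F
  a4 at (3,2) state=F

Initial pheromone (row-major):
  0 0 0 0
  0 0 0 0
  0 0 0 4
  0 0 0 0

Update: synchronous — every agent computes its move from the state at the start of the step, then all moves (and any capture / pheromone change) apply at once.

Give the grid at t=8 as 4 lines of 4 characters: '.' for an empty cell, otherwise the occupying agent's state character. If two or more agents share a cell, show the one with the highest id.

t=1: a0@(2,3) a1@(0,0) a2@(2,3) a3@(0,0) a4@(2,3) | pheromone: 2 0 0 0 / 0 0 0 0 / 0 0 0 6 / 0 0 0 0
t=2: a0@(2,3) a1@(0,0) a2@(2,3) a3@(0,0) a4@(2,3) | pheromone: 3 0 0 0 / 0 0 0 0 / 0 0 0 8 / 0 0 0 0
t=3: a0@(2,3) a1@(0,0) a2@(2,3) a3@(0,0) a4@(2,3) | pheromone: 4 0 0 0 / 0 0 0 0 / 0 0 0 10 / 0 0 0 0
t=4: a0@(2,3) a1@(0,0) a2@(2,3) a3@(0,0) a4@(2,3) | pheromone: 5 0 0 0 / 0 0 0 0 / 0 0 0 12 / 0 0 0 0
t=5: a0@(2,3) a1@(0,0) a2@(2,3) a3@(0,0) a4@(2,3) | pheromone: 6 0 0 0 / 0 0 0 0 / 0 0 0 14 / 0 0 0 0
t=6: a0@(2,3) a1@(0,0) a2@(2,3) a3@(0,0) a4@(2,3) | pheromone: 7 0 0 0 / 0 0 0 0 / 0 0 0 16 / 0 0 0 0
t=7: a0@(2,3) a1@(0,0) a2@(2,3) a3@(0,0) a4@(2,3) | pheromone: 8 0 0 0 / 0 0 0 0 / 0 0 0 18 / 0 0 0 0
t=8: a0@(2,3) a1@(0,0) a2@(2,3) a3@(0,0) a4@(2,3) | pheromone: 9 0 0 0 / 0 0 0 0 / 0 0 0 20 / 0 0 0 0

F...
....
...F
....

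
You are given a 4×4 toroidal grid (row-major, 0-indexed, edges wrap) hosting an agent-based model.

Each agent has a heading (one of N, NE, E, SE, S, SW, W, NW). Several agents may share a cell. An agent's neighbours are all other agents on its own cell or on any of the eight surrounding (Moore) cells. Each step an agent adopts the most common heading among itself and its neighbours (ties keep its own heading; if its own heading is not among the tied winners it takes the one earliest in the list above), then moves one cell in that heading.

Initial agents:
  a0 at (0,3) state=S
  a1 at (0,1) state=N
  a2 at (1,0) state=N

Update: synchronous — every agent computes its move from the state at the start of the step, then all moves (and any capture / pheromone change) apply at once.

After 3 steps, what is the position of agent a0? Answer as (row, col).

t=1: a0@(1,3):S a1@(3,1):N a2@(0,0):N
t=2: a0@(2,3):S a1@(2,1):N a2@(3,0):N
t=3: a0@(3,3):S a1@(1,1):N a2@(2,0):N

(3, 3)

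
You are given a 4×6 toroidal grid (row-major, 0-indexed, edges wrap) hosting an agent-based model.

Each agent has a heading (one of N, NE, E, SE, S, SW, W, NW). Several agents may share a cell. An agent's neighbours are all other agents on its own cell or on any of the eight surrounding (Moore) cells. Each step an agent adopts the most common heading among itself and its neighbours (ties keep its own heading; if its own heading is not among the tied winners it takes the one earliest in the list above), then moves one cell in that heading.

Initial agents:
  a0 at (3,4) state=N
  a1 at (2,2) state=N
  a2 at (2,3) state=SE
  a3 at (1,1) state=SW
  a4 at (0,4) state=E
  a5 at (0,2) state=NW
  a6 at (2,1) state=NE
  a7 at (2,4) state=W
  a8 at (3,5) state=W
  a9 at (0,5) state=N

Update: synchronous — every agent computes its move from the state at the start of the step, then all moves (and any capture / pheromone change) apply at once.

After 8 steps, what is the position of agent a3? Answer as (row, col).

t=1: a0@(2,4):N a1@(1,2):N a2@(1,3):N a3@(2,0):SW a4@(3,4):N a5@(3,1):NW a6@(1,2):NE a7@(2,3):W a8@(3,4):W a9@(3,5):N
t=2: a0@(1,4):N a1@(0,2):N a2@(0,3):N a3@(3,5):SW a4@(2,4):N a5@(2,0):NW a6@(0,2):N a7@(1,3):N a8@(2,4):N a9@(2,5):N
t=3: a0@(0,4):N a1@(3,2):N a2@(3,3):N a3@(2,5):N a4@(1,4):N a5@(1,5):NW a6@(3,2):N a7@(0,3):N a8@(1,4):N a9@(1,5):N
t=4: a0@(3,4):N a1@(2,2):N a2@(2,3):N a3@(1,5):N a4@(0,4):N a5@(0,5):N a6@(2,2):N a7@(3,3):N a8@(0,4):N a9@(0,5):N
t=5: a0@(2,4):N a1@(1,2):N a2@(1,3):N a3@(0,5):N a4@(3,4):N a5@(3,5):N a6@(1,2):N a7@(2,3):N a8@(3,4):N a9@(3,5):N
t=6: a0@(1,4):N a1@(0,2):N a2@(0,3):N a3@(3,5):N a4@(2,4):N a5@(2,5):N a6@(0,2):N a7@(1,3):N a8@(2,4):N a9@(2,5):N
t=7: a0@(0,4):N a1@(3,2):N a2@(3,3):N a3@(2,5):N a4@(1,4):N a5@(1,5):N a6@(3,2):N a7@(0,3):N a8@(1,4):N a9@(1,5):N
t=8: a0@(3,4):N a1@(2,2):N a2@(2,3):N a3@(1,5):N a4@(0,4):N a5@(0,5):N a6@(2,2):N a7@(3,3):N a8@(0,4):N a9@(0,5):N

(1, 5)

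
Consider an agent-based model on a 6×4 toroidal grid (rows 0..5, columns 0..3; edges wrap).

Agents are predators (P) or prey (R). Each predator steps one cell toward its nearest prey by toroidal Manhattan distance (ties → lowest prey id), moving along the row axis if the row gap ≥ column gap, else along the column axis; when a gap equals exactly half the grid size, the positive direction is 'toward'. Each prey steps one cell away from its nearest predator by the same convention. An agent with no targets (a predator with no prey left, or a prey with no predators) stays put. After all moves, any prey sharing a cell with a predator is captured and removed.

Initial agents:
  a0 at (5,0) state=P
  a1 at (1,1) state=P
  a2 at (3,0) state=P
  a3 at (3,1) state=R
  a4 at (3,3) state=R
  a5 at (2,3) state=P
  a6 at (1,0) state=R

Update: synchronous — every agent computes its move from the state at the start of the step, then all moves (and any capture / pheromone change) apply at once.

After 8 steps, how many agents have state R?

2

t=1: a0@(0,0):P a1@(1,0):P a2@(3,1):P a3@(3,2):R a4@(3,2):R a5@(3,3):P a6@(1,3):R
t=2: a0@(1,0):P a1@(1,3):P a2@(3,2):P a3@(3,3):R a4@(3,3):R a5@(3,2):P a6@(1,2):R
t=3: a0@(1,1):P a1@(1,2):P a2@(3,3):P a3@(3,0):R a4@(3,0):R a5@(3,3):P
t=4: a0@(2,1):P a1@(2,2):P a2@(3,0):P a3@(3,1):R a4@(3,1):R a5@(3,0):P
t=5: a0@(3,1):P a1@(3,2):P a2@(3,1):P a3@(4,1):R a4@(4,1):R a5@(3,1):P
t=6: a0@(4,1):P a1@(4,2):P a2@(4,1):P a3@(5,1):R a4@(5,1):R a5@(4,1):P
t=7: a0@(5,1):P a1@(5,2):P a2@(5,1):P a3@(0,1):R a4@(0,1):R a5@(5,1):P
t=8: a0@(0,1):P a1@(0,2):P a2@(0,1):P a3@(1,1):R a4@(1,1):R a5@(0,1):P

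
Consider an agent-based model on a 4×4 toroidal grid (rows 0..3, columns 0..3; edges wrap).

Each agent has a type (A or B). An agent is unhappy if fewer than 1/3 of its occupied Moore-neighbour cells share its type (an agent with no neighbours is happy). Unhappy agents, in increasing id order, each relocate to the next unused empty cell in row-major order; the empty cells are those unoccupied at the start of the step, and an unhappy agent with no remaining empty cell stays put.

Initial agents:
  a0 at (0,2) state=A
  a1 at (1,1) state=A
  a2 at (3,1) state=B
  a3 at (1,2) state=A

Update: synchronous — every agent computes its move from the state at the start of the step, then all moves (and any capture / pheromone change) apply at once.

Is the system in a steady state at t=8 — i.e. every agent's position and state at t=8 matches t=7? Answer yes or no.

t=1: a0@(0,2):A a1@(1,1):A a2@(0,0):B a3@(1,2):A
t=2: a0@(0,2):A a1@(1,1):A a2@(0,1):B a3@(1,2):A
t=3: a0@(0,2):A a1@(1,1):A a2@(0,0):B a3@(1,2):A
t=4: a0@(0,2):A a1@(1,1):A a2@(0,1):B a3@(1,2):A
t=5: a0@(0,2):A a1@(1,1):A a2@(0,0):B a3@(1,2):A
t=6: a0@(0,2):A a1@(1,1):A a2@(0,1):B a3@(1,2):A
t=7: a0@(0,2):A a1@(1,1):A a2@(0,0):B a3@(1,2):A
t=8: a0@(0,2):A a1@(1,1):A a2@(0,1):B a3@(1,2):A

no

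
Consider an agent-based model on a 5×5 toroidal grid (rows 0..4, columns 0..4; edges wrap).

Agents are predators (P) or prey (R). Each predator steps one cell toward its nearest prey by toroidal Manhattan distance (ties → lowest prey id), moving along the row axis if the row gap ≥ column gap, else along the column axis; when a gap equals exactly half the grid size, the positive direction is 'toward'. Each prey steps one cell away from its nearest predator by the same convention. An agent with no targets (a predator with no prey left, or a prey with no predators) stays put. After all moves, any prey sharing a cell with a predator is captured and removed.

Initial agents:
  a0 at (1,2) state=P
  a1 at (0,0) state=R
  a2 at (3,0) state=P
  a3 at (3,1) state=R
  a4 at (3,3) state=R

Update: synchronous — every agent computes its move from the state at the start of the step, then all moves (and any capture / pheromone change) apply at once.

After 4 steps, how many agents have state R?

t=1: a0@(1,1):P a1@(1,0):R a2@(3,1):P a3@(3,2):R a4@(3,2):R
t=2: a0@(1,0):P a1@(1,4):R a2@(3,2):P a3@(3,3):R a4@(3,3):R
t=3: a0@(1,4):P a1@(1,3):R a2@(3,3):P a3@(3,4):R a4@(3,4):R
t=4: a0@(1,3):P a1@(1,2):R a2@(3,4):P a3@(3,0):R a4@(3,0):R

3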